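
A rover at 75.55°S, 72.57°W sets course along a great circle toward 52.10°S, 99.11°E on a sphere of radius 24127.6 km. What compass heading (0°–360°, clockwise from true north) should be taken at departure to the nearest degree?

174°

Δλ = 171.680° = 2.9964 rad.
y = sin Δλ · cos φ₂ = (0.1447)(0.6143) = 0.0889
x = cos φ₁ sin φ₂ − sin φ₁ cos φ₂ cos Δλ = (0.2495)(-0.7891) − (-0.9684)(0.6143)(-0.9895) = -0.7855
θ = atan2(y, x) = 173.54°, so the bearing is 174°.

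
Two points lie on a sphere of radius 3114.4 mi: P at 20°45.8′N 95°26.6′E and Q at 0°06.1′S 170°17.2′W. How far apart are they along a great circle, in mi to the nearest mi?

5111 mi

In radians: φ₁ = 0.3624, φ₂ = -0.0018, Δλ = 94.270° = 1.6453 rad.
Haversine: a = sin²(Δφ/2) + cos φ₁ cos φ₂ sin²(Δλ/2) = 0.0328 + (0.9351)(1.0000)(0.5372) = 0.53512.
Central angle c = 2·arcsin(√a) = 1.64110 rad.
Distance = R·c = 3114.4 × 1.6411 ≈ 5111 mi.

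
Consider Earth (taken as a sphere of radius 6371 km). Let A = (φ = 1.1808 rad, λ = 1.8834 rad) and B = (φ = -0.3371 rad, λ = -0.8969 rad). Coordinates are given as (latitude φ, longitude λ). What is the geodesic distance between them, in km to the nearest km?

14445 km

Let φ₁ = 1.1808 rad, φ₂ = -0.3371 rad, and Δλ = -2.7803 rad.
Haversine: a = sin²(Δφ/2) + cos φ₁ cos φ₂ sin²(Δλ/2) = 0.4736 + (0.3802)(0.9437)(0.9677) = 0.82077.
Central angle c = 2·arcsin(√a) = 2.26730 rad.
Distance = R·c = 6371 × 2.2673 ≈ 14445 km.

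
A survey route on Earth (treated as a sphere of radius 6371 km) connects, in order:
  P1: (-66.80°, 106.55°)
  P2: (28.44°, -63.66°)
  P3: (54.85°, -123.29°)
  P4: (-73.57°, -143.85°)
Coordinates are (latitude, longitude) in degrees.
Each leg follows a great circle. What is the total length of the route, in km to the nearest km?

Leg P1→P2: central angle 2.4640 rad, distance 15698.1 km.
Leg P2→P3: central angle 0.8693 rad, distance 5538.5 km.
Leg P3→P4: central angle 2.2547 rad, distance 14364.4 km.
Total: 15698.1 + 5538.5 + 14364.4 ≈ 35601 km.

35601 km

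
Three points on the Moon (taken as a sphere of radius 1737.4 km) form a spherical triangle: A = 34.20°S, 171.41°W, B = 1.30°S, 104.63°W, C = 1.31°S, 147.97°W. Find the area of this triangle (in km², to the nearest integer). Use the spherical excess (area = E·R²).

794598 km²

Side lengths (central angles): a = 0.7562, b = 0.6896, c = 1.2252 rad; semiperimeter s = 1.3355.
By l'Huilier's theorem, tan(E/4) = √[tan(s/2) tan((s−a)/2) tan((s−b)/2) tan((s−c)/2)], giving spherical excess E = 0.2632 rad.
Area = E·R² = 0.2632 × (1737.4)² ≈ 794598 km².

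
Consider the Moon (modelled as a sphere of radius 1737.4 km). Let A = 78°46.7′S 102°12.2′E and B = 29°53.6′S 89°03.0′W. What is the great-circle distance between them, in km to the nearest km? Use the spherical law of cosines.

In radians: φ₁ = -1.3749, φ₂ = -0.5217, Δλ = 168.747° = 2.9452 rad.
cos c = sin φ₁ sin φ₂ + cos φ₁ cos φ₂ cos Δλ = (-0.9809)(-0.4984) + (0.1946)(0.8670)(-0.9808) = 0.32339,
so c = arccos(0.32339) = 1.24149 rad.
Distance = R·c = 1737.4 × 1.2415 ≈ 2157 km.

2157 km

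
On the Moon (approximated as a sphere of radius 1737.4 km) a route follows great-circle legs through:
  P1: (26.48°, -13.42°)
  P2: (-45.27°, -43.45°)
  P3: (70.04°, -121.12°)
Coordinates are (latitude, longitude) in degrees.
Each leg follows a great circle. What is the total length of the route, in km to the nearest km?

6212 km

Leg P1→P2: central angle 1.3402 rad, distance 2328.4 km.
Leg P2→P3: central angle 2.2350 rad, distance 3883.1 km.
Total: 2328.4 + 3883.1 ≈ 6212 km.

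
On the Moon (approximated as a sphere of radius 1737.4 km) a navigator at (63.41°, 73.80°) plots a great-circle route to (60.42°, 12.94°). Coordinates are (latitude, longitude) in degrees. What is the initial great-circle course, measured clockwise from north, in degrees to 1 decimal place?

Δλ = -60.860° = -1.0622 rad.
y = sin Δλ · cos φ₂ = (-0.8734)(0.4936) = -0.4312
x = cos φ₁ sin φ₂ − sin φ₁ cos φ₂ cos Δλ = (0.4476)(0.8697) − (0.8942)(0.4936)(0.4869) = 0.1743
θ = atan2(y, x) = -67.99°; adding 360° gives 292.0°.

292.0°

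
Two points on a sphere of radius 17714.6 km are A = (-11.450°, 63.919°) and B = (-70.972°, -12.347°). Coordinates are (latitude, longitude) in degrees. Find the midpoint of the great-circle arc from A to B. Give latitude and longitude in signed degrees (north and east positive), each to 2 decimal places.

-46.02°, 47.25°

Central angle δ = 1.3041 rad. Interpolating on the sphere with fraction f = 0.5:
P = [sin((1−f)δ)·A + sin(fδ)·B] / sin δ = 0.6291·A + 0.6291·B in Cartesian coordinates,
giving P = (0.4714, 0.5099, -0.7196), i.e. latitude -46.02°, longitude 47.25°.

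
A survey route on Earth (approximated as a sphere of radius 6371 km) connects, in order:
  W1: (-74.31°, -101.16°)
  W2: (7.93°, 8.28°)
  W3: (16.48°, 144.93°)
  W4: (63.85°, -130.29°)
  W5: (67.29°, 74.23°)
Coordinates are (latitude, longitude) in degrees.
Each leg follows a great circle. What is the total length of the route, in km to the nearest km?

Leg W1→W2: central angle 1.7946 rad, distance 11433.6 km.
Leg W2→W3: central angle 2.2804 rad, distance 14528.1 km.
Leg W3→W4: central angle 1.2733 rad, distance 8112.4 km.
Leg W4→W5: central angle 0.8322 rad, distance 5302.0 km.
Total: 11433.6 + 14528.1 + 8112.4 + 5302.0 ≈ 39376 km.

39376 km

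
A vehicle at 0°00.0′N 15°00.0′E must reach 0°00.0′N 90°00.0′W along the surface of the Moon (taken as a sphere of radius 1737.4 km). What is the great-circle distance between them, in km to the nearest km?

With latitudes φ₁ = 0.000°, φ₂ = 0.000° and longitude difference Δλ = -105.000°:
Haversine: a = sin²(Δφ/2) + cos φ₁ cos φ₂ sin²(Δλ/2) = 0.0000 + (1.0000)(1.0000)(0.6294) = 0.62941.
Central angle c = 2·arcsin(√a) = 1.83260 rad.
Distance = R·c = 1737.4 × 1.8326 ≈ 3184 km.

3184 km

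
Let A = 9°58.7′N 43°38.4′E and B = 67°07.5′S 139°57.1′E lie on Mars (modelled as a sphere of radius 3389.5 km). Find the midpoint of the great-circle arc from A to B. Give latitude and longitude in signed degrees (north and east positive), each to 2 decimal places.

Central angle δ = 1.7739 rad. Interpolating on the sphere with fraction f = 0.5:
P = [sin((1−f)δ)·A + sin(fδ)·B] / sin δ = 0.7914·A + 0.7914·B in Cartesian coordinates,
giving P = (0.3286, 0.7359, -0.5921), i.e. latitude -36.30°, longitude 65.94°.

-36.30°, 65.94°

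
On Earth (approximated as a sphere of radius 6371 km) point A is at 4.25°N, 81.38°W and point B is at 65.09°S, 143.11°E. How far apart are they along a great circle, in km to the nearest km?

12401 km

In radians: φ₁ = 0.0742, φ₂ = -1.1360, Δλ = -135.510° = -2.3651 rad.
Haversine: a = sin²(Δφ/2) + cos φ₁ cos φ₂ sin²(Δλ/2) = 0.3236 + (0.9973)(0.4212)(0.8567) = 0.68343.
Central angle c = 2·arcsin(√a) = 1.94642 rad.
Distance = R·c = 6371 × 1.9464 ≈ 12401 km.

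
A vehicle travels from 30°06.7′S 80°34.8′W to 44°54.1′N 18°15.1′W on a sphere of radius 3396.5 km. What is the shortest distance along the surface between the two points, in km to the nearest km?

5572 km

In radians: φ₁ = -0.5255, φ₂ = 0.7837, Δλ = 62.328° = 1.0878 rad.
cos c = sin φ₁ sin φ₂ + cos φ₁ cos φ₂ cos Δλ = (-0.5017)(0.7059) + (0.8650)(0.7083)(0.4644) = -0.06958,
so c = arccos(-0.06958) = 1.64043 rad.
Distance = R·c = 3396.5 × 1.6404 ≈ 5572 km.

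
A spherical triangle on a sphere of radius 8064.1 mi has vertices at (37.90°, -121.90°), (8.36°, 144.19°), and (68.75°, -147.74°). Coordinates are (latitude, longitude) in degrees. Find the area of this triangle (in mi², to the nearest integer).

Side lengths (central angles): a = 1.2980, b = 0.5918, c = 1.5347 rad; semiperimeter s = 1.7123.
By l'Huilier's theorem, tan(E/4) = √[tan(s/2) tan((s−a)/2) tan((s−b)/2) tan((s−c)/2)], giving spherical excess E = 0.4631 rad.
Area = E·R² = 0.4631 × (8064.1)² ≈ 30113933 mi².

30113933 mi²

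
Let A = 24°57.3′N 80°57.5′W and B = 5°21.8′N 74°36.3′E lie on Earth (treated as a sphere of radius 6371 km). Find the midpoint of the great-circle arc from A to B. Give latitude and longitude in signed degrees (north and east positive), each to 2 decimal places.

51.37°, 9.01°

Central angle δ = 2.4693 rad. Interpolating on the sphere with fraction f = 0.5:
P = [sin((1−f)δ)·A + sin(fδ)·B] / sin δ = 1.5158·A + 1.5158·B in Cartesian coordinates,
giving P = (0.6166, 0.0978, 0.7812), i.e. latitude 51.37°, longitude 9.01°.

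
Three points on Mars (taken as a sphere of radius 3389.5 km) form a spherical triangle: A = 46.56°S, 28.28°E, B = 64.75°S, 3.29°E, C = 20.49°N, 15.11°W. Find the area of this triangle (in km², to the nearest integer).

3646937 km²

Side lengths (central angles): a = 1.5082, b = 1.3552, c = 0.3961 rad; semiperimeter s = 1.6298.
By l'Huilier's theorem, tan(E/4) = √[tan(s/2) tan((s−a)/2) tan((s−b)/2) tan((s−c)/2)], giving spherical excess E = 0.3174 rad.
Area = E·R² = 0.3174 × (3389.5)² ≈ 3646937 km².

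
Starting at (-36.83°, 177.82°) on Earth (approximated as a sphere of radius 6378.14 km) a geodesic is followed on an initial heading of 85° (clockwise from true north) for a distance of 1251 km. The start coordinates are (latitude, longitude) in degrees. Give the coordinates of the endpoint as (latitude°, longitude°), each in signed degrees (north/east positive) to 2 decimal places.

-35.05°, -168.46°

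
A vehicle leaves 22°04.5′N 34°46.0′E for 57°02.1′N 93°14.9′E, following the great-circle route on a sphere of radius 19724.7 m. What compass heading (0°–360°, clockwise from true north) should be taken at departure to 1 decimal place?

34.7°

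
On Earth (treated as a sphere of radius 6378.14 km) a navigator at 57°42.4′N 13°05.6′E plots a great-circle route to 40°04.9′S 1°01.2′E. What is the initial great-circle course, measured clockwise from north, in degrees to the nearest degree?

189°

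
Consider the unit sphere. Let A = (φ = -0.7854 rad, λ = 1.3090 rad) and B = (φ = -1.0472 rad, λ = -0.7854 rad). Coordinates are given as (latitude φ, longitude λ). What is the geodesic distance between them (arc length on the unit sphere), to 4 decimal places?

1.1201

In radians: φ₁ = -0.7854, φ₂ = -1.0472, Δλ = -120.000° = -2.0944 rad.
Haversine: a = sin²(Δφ/2) + cos φ₁ cos φ₂ sin²(Δλ/2) = 0.0170 + (0.7071)(0.5000)(0.7500) = 0.28220.
Central angle c = 2·arcsin(√a) = 1.12009 rad.
On the unit sphere the arc length equals the central angle: 1.1201.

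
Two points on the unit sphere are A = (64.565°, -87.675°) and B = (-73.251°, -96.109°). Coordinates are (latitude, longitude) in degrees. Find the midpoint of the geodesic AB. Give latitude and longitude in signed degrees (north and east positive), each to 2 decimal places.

The central angle between A and B is δ = 2.4073 rad.
With f = 0.5, the slerp weights are sin((1−f)δ)/sin δ = 1.3930 and sin(fδ)/sin δ = 1.3930.
Weighted sum of the unit vectors: (1.3930)·(0.0174,-0.4291,0.9031) + (1.3930)·(-0.0307,-0.2865,-0.9576) = (-0.0185, -0.9969, -0.0759).
Converting back: φ = atan2(z, √(x²+y²)) = -4.35°, λ = atan2(y, x) = -91.06°.

-4.35°, -91.06°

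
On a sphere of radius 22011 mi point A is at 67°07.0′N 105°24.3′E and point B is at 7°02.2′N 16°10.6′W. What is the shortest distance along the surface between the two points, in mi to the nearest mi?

36542 mi

Let φ₁ = 1.1714 rad, φ₂ = 0.1228 rad, and Δλ = -2.1220 rad.
cos c = sin φ₁ sin φ₂ + cos φ₁ cos φ₂ cos Δλ = (0.9213)(0.1225) + (0.3889)(0.9925)(-0.5237) = -0.08925,
so c = arccos(-0.08925) = 1.66017 rad.
Distance = R·c = 22011 × 1.6602 ≈ 36542 mi.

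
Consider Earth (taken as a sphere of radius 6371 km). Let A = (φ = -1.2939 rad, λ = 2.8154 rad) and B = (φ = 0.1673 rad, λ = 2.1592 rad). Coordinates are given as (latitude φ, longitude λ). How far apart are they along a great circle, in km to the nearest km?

9667 km

With latitudes φ₁ = -74.135°, φ₂ = 9.586° and longitude difference Δλ = -37.597°:
cos c = sin φ₁ sin φ₂ + cos φ₁ cos φ₂ cos Δλ = (-0.9619)(0.1665) + (0.2734)(0.9860)(0.7923) = 0.05339,
so c = arccos(0.05339) = 1.51738 rad.
Distance = R·c = 6371 × 1.5174 ≈ 9667 km.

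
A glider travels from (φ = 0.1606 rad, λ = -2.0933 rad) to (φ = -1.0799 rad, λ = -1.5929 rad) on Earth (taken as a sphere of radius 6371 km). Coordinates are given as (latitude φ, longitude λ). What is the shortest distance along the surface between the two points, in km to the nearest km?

8284 km

Let φ₁ = 0.1606 rad, φ₂ = -1.0799 rad, and Δλ = 0.5004 rad.
cos c = sin φ₁ sin φ₂ + cos φ₁ cos φ₂ cos Δλ = (0.1599)(-0.8819) + (0.9871)(0.4714)(0.8774) = 0.26727,
so c = arccos(0.26727) = 1.30024 rad.
Distance = R·c = 6371 × 1.3002 ≈ 8284 km.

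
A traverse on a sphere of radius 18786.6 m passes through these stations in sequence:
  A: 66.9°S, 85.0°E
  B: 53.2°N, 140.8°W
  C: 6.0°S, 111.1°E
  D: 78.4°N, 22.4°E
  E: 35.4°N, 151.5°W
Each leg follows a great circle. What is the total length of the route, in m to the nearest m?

Leg A→B: central angle 2.6914 rad, distance 50562.9 m.
Leg B→C: central angle 1.8429 rad, distance 34622.3 m.
Leg C→D: central angle 1.6688 rad, distance 31351.3 m.
Leg D→E: central angle 1.1544 rad, distance 21687.1 m.
Total: 50562.9 + 34622.3 + 31351.3 + 21687.1 ≈ 138224 m.

138224 m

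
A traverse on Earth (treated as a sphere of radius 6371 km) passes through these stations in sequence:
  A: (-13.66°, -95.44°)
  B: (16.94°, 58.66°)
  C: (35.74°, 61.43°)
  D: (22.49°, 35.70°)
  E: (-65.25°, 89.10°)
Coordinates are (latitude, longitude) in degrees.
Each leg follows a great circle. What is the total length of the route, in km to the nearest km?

32965 km

Leg A→B: central angle 2.7022 rad, distance 17215.5 km.
Leg B→C: central angle 0.3309 rad, distance 2108.3 km.
Leg C→D: central angle 0.4533 rad, distance 2887.8 km.
Leg D→E: central angle 1.6878 rad, distance 10753.1 km.
Total: 17215.5 + 2108.3 + 2887.8 + 10753.1 ≈ 32965 km.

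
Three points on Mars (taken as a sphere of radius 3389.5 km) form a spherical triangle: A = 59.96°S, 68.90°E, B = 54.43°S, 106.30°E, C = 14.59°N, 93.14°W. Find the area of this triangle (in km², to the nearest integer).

Side lengths (central angles): a = 2.3976, b = 2.3171, c = 0.3612 rad; semiperimeter s = 2.5379.
By l'Huilier's theorem, tan(E/4) = √[tan(s/2) tan((s−a)/2) tan((s−b)/2) tan((s−c)/2)], giving spherical excess E = 0.8609 rad.
Area = E·R² = 0.8609 × (3389.5)² ≈ 9890884 km².

9890884 km²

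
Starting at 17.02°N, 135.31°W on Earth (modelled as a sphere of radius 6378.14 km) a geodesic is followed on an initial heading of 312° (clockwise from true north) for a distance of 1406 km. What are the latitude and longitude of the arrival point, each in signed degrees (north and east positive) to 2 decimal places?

Angular distance δ = d/R = 1406/6378.14 = 0.22044 rad; initial bearing θ = 5.4454 rad.
sin φ₂ = sin φ₁ cos δ + cos φ₁ sin δ cos θ = (0.2927)(0.9758) + (0.9562)(0.2187)(0.6691) = 0.4255, so φ₂ = 25.18°.
Δλ = atan2(sin θ sin δ cos φ₁, cos δ − sin φ₁ sin φ₂) = atan2(-0.1554, 0.8512) = -10.344°.
λ₂ = -135.310° − 10.344° = -145.65°.

25.18°, -145.65°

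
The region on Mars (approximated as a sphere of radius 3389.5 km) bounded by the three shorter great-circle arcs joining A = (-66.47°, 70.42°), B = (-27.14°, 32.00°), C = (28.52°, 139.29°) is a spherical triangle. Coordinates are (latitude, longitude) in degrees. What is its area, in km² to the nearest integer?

Side lengths (central angles): a = 2.0378, b = 1.8874, c = 0.8002 rad; semiperimeter s = 2.3627.
By l'Huilier's theorem, tan(E/4) = √[tan(s/2) tan((s−a)/2) tan((s−b)/2) tan((s−c)/2)], giving spherical excess E = 1.2014 rad.
Area = E·R² = 1.2014 × (3389.5)² ≈ 13802025 km².

13802025 km²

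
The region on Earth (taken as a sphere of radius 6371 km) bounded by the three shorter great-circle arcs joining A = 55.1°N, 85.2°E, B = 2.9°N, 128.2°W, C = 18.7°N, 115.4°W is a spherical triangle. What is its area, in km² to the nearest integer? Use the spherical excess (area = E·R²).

16725699 km²

Side lengths (central angles): a = 0.3519, b = 1.8176, c = 2.0214 rad; semiperimeter s = 2.0955.
By l'Huilier's theorem, tan(E/4) = √[tan(s/2) tan((s−a)/2) tan((s−b)/2) tan((s−c)/2)], giving spherical excess E = 0.4121 rad.
Area = E·R² = 0.4121 × (6371)² ≈ 16725699 km².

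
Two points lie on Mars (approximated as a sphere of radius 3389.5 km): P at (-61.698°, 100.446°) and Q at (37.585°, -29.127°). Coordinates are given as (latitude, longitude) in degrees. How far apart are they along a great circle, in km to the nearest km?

8337 km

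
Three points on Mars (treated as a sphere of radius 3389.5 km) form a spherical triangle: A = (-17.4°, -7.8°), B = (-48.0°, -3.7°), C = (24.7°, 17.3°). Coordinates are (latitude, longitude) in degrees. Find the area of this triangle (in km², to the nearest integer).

1876432 km²

Side lengths (central angles): a = 1.3109, b = 0.8498, c = 0.5373 rad; semiperimeter s = 1.3490.
By l'Huilier's theorem, tan(E/4) = √[tan(s/2) tan((s−a)/2) tan((s−b)/2) tan((s−c)/2)], giving spherical excess E = 0.1633 rad.
Area = E·R² = 0.1633 × (3389.5)² ≈ 1876432 km².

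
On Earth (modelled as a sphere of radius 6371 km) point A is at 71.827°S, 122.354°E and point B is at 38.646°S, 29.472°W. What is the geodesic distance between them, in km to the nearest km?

7534 km

With latitudes φ₁ = -71.827°, φ₂ = -38.646° and longitude difference Δλ = -151.826°:
cos c = sin φ₁ sin φ₂ + cos φ₁ cos φ₂ cos Δλ = (-0.9501)(-0.6245) + (0.3119)(0.7810)(-0.8815) = 0.37863,
so c = arccos(0.37863) = 1.18248 rad.
Distance = R·c = 6371 × 1.1825 ≈ 7534 km.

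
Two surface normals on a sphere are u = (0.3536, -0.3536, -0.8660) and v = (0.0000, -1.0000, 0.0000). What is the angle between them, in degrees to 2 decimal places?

69.29°

u·v = 0.3536; |u| = 1.0000, |v| = 1.0000.
cos θ = (u·v)/(|u||v|) = 0.3536, so θ = 69.29°.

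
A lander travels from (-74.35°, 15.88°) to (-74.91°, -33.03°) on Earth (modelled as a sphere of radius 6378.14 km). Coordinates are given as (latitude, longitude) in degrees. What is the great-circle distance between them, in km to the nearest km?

With latitudes φ₁ = -74.350°, φ₂ = -74.910° and longitude difference Δλ = -48.910°:
cos c = sin φ₁ sin φ₂ + cos φ₁ cos φ₂ cos Δλ = (-0.9629)(-0.9655) + (0.2698)(0.2603)(0.6572) = 0.97588,
so c = arccos(0.97588) = 0.22008 rad.
Distance = R·c = 6378.14 × 0.2201 ≈ 1404 km.

1404 km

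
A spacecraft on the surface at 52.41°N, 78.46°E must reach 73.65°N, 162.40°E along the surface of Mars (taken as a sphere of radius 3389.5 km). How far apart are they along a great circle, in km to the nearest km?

In radians: φ₁ = 0.9147, φ₂ = 1.2854, Δλ = 83.940° = 1.4650 rad.
cos c = sin φ₁ sin φ₂ + cos φ₁ cos φ₂ cos Δλ = (0.7924)(0.9596) + (0.6100)(0.2815)(0.1056) = 0.77848,
so c = arccos(0.77848) = 0.67856 rad.
Distance = R·c = 3389.5 × 0.6786 ≈ 2300 km.

2300 km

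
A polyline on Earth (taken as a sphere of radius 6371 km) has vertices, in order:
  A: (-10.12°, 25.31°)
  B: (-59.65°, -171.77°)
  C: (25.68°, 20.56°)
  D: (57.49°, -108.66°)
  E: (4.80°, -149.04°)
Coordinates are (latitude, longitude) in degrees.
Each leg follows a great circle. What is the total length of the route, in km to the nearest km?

44687 km

Leg A→B: central angle 1.9006 rad, distance 12108.7 km.
Leg B→C: central angle 2.5302 rad, distance 16119.7 km.
Leg C→D: central angle 1.5116 rad, distance 9630.3 km.
Leg D→E: central angle 1.0718 rad, distance 6828.5 km.
Total: 12108.7 + 16119.7 + 9630.3 + 6828.5 ≈ 44687 km.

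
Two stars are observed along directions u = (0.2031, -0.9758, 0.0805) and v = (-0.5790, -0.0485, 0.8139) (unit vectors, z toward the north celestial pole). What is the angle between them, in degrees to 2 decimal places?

90.27°

u·v = -0.0047; |u| = 1.0000, |v| = 1.0000.
cos θ = (u·v)/(|u||v|) = -0.0047, so θ = 90.27°.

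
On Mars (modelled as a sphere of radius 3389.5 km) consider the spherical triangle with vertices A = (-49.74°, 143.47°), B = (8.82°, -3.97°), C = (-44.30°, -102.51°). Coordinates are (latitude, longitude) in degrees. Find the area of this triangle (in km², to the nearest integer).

Side lengths (central angles): a = 1.7845, b = 1.2189, c = 2.2853 rad; semiperimeter s = 2.6444.
By l'Huilier's theorem, tan(E/4) = √[tan(s/2) tan((s−a)/2) tan((s−b)/2) tan((s−c)/2)], giving spherical excess E = 1.9565 rad.
Area = E·R² = 1.9565 × (3389.5)² ≈ 22477261 km².

22477261 km²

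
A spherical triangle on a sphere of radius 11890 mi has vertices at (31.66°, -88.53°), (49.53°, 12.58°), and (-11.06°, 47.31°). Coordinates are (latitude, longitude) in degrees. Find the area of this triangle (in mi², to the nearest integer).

99477531 mi²

Side lengths (central angles): a = 1.1836, b = 2.3462, c = 1.2736 rad; semiperimeter s = 2.4017.
By l'Huilier's theorem, tan(E/4) = √[tan(s/2) tan((s−a)/2) tan((s−b)/2) tan((s−c)/2)], giving spherical excess E = 0.7037 rad.
Area = E·R² = 0.7037 × (11890)² ≈ 99477531 mi².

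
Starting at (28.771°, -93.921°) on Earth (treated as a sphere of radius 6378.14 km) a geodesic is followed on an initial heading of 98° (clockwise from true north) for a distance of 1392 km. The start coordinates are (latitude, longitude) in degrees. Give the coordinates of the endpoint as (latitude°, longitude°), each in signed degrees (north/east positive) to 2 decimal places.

26.33°, -80.08°

Angular distance δ = d/R = 1392/6378.14 = 0.21825 rad; initial bearing θ = 1.7104 rad.
sin φ₂ = sin φ₁ cos δ + cos φ₁ sin δ cos θ = (0.4813)(0.9763) + (0.8766)(0.2165)(-0.1392) = 0.4435, so φ₂ = 26.33°.
Δλ = atan2(sin θ sin δ cos φ₁, cos δ − sin φ₁ sin φ₂) = atan2(0.1879, 0.7628) = 13.841°.
λ₂ = -93.921° + 13.841° = -80.08°.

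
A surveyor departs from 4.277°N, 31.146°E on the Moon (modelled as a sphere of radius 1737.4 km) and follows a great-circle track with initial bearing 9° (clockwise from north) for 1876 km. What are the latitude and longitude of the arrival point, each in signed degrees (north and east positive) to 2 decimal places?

64.65°, 49.94°

Angular distance δ = d/R = 1876/1737.4 = 1.07977 rad; initial bearing θ = 0.1571 rad.
sin φ₂ = sin φ₁ cos δ + cos φ₁ sin δ cos θ = (0.0746)(0.4715) + (0.9972)(0.8819)(0.9877) = 0.9037, so φ₂ = 64.65°.
Δλ = atan2(sin θ sin δ cos φ₁, cos δ − sin φ₁ sin φ₂) = atan2(0.1376, 0.4041) = 18.799°.
λ₂ = 31.146° + 18.799° = 49.94°.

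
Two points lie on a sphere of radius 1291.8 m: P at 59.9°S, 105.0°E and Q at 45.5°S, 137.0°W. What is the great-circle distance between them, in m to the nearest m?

Let φ₁ = -1.0455 rad, φ₂ = -0.7941 rad, and Δλ = 2.0595 rad.
cos c = sin φ₁ sin φ₂ + cos φ₁ cos φ₂ cos Δλ = (-0.8652)(-0.7133) + (0.5015)(0.7009)(-0.4695) = 0.45204,
so c = arccos(0.45204) = 1.10174 rad.
Distance = R·c = 1291.8 × 1.1017 ≈ 1423 m.

1423 m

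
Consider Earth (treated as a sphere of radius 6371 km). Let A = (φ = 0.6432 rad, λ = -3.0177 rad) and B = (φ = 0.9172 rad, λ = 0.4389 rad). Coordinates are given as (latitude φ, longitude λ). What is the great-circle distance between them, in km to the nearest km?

In radians: φ₁ = 0.6432, φ₂ = 0.9172, Δλ = -161.951° = -2.8266 rad.
cos c = sin φ₁ sin φ₂ + cos φ₁ cos φ₂ cos Δλ = (0.5998)(0.7939) + (0.8002)(0.6080)(-0.9508) = 0.01354,
so c = arccos(0.01354) = 1.55725 rad.
Distance = R·c = 6371 × 1.5573 ≈ 9921 km.

9921 km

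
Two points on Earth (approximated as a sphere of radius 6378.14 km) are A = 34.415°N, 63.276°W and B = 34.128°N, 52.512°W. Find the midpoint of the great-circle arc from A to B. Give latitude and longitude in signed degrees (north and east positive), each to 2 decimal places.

The central angle between A and B is δ = 0.1553 rad.
With f = 0.5, the slerp weights are sin((1−f)δ)/sin δ = 0.5015 and sin(fδ)/sin δ = 0.5015.
Weighted sum of the unit vectors: (0.5015)·(0.3710,-0.7368,0.5652) + (0.5015)·(0.5038,-0.6568,0.5610) = (0.4387, -0.6989, 0.5648).
Converting back: φ = atan2(z, √(x²+y²)) = 34.39°, λ = atan2(y, x) = -57.88°.

34.39°, -57.88°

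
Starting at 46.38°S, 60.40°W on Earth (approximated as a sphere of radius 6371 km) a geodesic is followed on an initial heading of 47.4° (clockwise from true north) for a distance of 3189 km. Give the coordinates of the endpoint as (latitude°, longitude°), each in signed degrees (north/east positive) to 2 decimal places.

Angular distance δ = d/R = 3189/6371 = 0.50055 rad; initial bearing θ = 0.8273 rad.
sin φ₂ = sin φ₁ cos δ + cos φ₁ sin δ cos θ = (-0.7239)(0.8773) + (0.6899)(0.4799)(0.6769) = -0.4110, so φ₂ = -24.27°.
Δλ = atan2(sin θ sin δ cos φ₁, cos δ − sin φ₁ sin φ₂) = atan2(0.2437, 0.5798) = 22.799°.
λ₂ = -60.400° + 22.799° = -37.60°.

-24.27°, -37.60°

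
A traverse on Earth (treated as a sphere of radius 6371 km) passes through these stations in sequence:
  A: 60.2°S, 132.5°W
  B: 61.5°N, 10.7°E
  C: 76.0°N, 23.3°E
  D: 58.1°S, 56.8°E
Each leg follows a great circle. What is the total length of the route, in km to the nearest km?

34827 km

Leg A→B: central angle 2.8321 rad, distance 18043.3 km.
Leg B→C: central angle 0.2639 rad, distance 1681.6 km.
Leg C→D: central angle 2.3705 rad, distance 15102.4 km.
Total: 18043.3 + 1681.6 + 15102.4 ≈ 34827 km.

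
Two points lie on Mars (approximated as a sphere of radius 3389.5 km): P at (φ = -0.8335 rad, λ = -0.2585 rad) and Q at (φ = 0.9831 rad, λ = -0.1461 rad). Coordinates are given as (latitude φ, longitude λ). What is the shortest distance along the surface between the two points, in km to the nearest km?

6166 km

Let φ₁ = -0.8335 rad, φ₂ = 0.9831 rad, and Δλ = 0.1124 rad.
Haversine: a = sin²(Δφ/2) + cos φ₁ cos φ₂ sin²(Δλ/2) = 0.6217 + (0.6723)(0.5544)(0.0032) = 0.62284.
Central angle c = 2·arcsin(√a) = 1.81903 rad.
Distance = R·c = 3389.5 × 1.8190 ≈ 6166 km.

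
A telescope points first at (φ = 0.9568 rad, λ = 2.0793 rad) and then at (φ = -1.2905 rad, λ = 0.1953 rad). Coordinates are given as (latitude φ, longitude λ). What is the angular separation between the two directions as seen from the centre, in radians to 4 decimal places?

2.5581 rad

Let φ₁ = 0.9568 rad, φ₂ = -1.2905 rad, and Δλ = -1.8840 rad.
cos c = sin φ₁ sin φ₂ + cos φ₁ cos φ₂ cos Δλ = (0.8174)(-0.9610) + (0.5761)(0.2766)(-0.3081) = -0.83456,
so c = arccos(-0.83456) = 2.55813 rad.
So the angular separation is 2.5581 rad.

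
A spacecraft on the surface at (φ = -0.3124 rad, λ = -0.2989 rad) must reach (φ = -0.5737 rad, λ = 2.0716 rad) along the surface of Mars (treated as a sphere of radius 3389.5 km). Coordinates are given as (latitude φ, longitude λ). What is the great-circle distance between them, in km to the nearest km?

6743 km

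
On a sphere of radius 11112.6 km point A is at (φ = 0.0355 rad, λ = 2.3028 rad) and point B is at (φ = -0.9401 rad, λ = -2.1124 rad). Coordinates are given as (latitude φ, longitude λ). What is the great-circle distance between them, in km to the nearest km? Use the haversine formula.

Let φ₁ = 0.0355 rad, φ₂ = -0.9401 rad, and Δλ = 1.8680 rad.
Haversine: a = sin²(Δφ/2) + cos φ₁ cos φ₂ sin²(Δλ/2) = 0.2197 + (0.9994)(0.5897)(0.6464) = 0.60062.
Central angle c = 2·arcsin(√a) = 1.77342 rad.
Distance = R·c = 11112.6 × 1.7734 ≈ 19707 km.

19707 km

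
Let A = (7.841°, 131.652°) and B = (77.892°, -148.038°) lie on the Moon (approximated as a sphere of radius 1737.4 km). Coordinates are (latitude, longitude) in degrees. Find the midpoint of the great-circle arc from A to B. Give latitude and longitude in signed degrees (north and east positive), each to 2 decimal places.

The central angle between A and B is δ = 1.4016 rad.
With f = 0.5, the slerp weights are sin((1−f)δ)/sin δ = 0.6542 and sin(fδ)/sin δ = 0.6542.
Weighted sum of the unit vectors: (0.6542)·(-0.6584,0.7402,0.1364) + (0.6542)·(-0.1780,-0.1110,0.9778) = (-0.5471, 0.4116, 0.7289).
Converting back: φ = atan2(z, √(x²+y²)) = 46.79°, λ = atan2(y, x) = 143.05°.

46.79°, 143.05°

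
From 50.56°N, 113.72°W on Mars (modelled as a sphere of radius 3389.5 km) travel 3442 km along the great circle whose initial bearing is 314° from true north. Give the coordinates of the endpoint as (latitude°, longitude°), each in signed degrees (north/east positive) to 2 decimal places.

51.46°, 145.09°

Angular distance δ = d/R = 3442/3389.5 = 1.01549 rad; initial bearing θ = 5.4803 rad.
sin φ₂ = sin φ₁ cos δ + cos φ₁ sin δ cos θ = (0.7723)(0.5272) + (0.6353)(0.8497)(0.6947) = 0.7821, so φ₂ = 51.46°.
Δλ = atan2(sin θ sin δ cos φ₁, cos δ − sin φ₁ sin φ₂) = atan2(-0.3883, -0.0768) = -101.193°.
λ₂ = -113.720° − 101.193° = -214.91° → 145.09° after wrapping to (−180°, 180°].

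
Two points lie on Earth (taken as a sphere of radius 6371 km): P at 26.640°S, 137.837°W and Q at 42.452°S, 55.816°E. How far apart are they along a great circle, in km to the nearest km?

Let φ₁ = -0.4650 rad, φ₂ = -0.7409 rad, and Δλ = -2.9033 rad.
Haversine: a = sin²(Δφ/2) + cos φ₁ cos φ₂ sin²(Δλ/2) = 0.0189 + (0.8938)(0.7378)(0.9859) = 0.66912.
Central angle c = 2·arcsin(√a) = 1.91583 rad.
Distance = R·c = 6371 × 1.9158 ≈ 12206 km.

12206 km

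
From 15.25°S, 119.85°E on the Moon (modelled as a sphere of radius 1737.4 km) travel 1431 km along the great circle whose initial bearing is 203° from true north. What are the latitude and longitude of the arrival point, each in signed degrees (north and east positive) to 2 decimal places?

-56.13°, 88.90°

Angular distance δ = d/R = 1431/1737.4 = 0.82364 rad; initial bearing θ = 3.5430 rad.
sin φ₂ = sin φ₁ cos δ + cos φ₁ sin δ cos θ = (-0.2630)(0.6796) + (0.9648)(0.7336)(-0.9205) = -0.8303, so φ₂ = -56.13°.
Δλ = atan2(sin θ sin δ cos φ₁, cos δ − sin φ₁ sin φ₂) = atan2(-0.2766, 0.4612) = -30.951°.
λ₂ = 119.850° − 30.951° = 88.90°.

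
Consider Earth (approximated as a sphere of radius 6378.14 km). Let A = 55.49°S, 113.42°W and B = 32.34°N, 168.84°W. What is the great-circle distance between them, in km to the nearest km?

11103 km

With latitudes φ₁ = -55.490°, φ₂ = 32.340° and longitude difference Δλ = -55.420°:
Haversine: a = sin²(Δφ/2) + cos φ₁ cos φ₂ sin²(Δλ/2) = 0.4811 + (0.5666)(0.8449)(0.2162) = 0.58457.
Central angle c = 2·arcsin(√a) = 1.74075 rad.
Distance = R·c = 6378.14 × 1.7407 ≈ 11103 km.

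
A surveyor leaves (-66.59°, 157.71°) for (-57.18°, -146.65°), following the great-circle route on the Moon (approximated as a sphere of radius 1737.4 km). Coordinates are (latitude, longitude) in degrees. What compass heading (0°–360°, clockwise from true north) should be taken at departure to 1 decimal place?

Δλ = 55.640° = 0.9711 rad.
y = sin Δλ · cos φ₂ = (0.8255)(0.5420) = 0.4474
x = cos φ₁ sin φ₂ − sin φ₁ cos φ₂ cos Δλ = (0.3973)(-0.8404) − (-0.9177)(0.5420)(0.5644) = -0.0532
θ = atan2(y, x) = 96.78°, so the bearing is 96.8°.

96.8°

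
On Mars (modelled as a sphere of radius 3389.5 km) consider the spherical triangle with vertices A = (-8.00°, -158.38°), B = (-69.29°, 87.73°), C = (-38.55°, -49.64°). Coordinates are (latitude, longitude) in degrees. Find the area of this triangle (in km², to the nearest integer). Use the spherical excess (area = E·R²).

Side lengths (central angles): a = 1.1816, b = 1.7336, c = 1.5824 rad; semiperimeter s = 2.2488.
By l'Huilier's theorem, tan(E/4) = √[tan(s/2) tan((s−a)/2) tan((s−b)/2) tan((s−c)/2)], giving spherical excess E = 1.2948 rad.
Area = E·R² = 1.2948 × (3389.5)² ≈ 14875097 km².

14875097 km²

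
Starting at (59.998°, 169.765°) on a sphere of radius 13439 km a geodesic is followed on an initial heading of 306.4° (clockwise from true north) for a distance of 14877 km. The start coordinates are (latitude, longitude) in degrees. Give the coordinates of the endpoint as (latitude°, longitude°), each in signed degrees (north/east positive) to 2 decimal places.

40.75°, 61.62°

Angular distance δ = d/R = 14877/13439 = 1.10700 rad; initial bearing θ = 5.3477 rad.
sin φ₂ = sin φ₁ cos δ + cos φ₁ sin δ cos θ = (0.8660)(0.4473) + (0.5000)(0.8944)(0.5934) = 0.6528, so φ₂ = 40.75°.
Δλ = atan2(sin θ sin δ cos φ₁, cos δ − sin φ₁ sin φ₂) = atan2(-0.3600, -0.1180) = -108.146°.
λ₂ = 169.765° − 108.146° = 61.62°.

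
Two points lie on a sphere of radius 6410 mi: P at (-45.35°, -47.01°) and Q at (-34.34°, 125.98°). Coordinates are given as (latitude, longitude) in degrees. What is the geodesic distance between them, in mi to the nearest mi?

In radians: φ₁ = -0.7915, φ₂ = -0.5993, Δλ = 172.990° = 3.0192 rad.
Haversine: a = sin²(Δφ/2) + cos φ₁ cos φ₂ sin²(Δλ/2) = 0.0092 + (0.7028)(0.8257)(0.9963) = 0.58732.
Central angle c = 2·arcsin(√a) = 1.74633 rad.
Distance = R·c = 6410 × 1.7463 ≈ 11194 mi.

11194 mi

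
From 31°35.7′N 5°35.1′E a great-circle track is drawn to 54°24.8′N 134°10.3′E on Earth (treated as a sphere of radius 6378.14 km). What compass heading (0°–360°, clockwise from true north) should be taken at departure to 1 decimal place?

With φ₁ = 0.5514, φ₂ = 0.9497, Δλ = 2.2443 rad, the forward-azimuth formula gives
θ = atan2( sin Δλ cos φ₂ , cos φ₁ sin φ₂ − sin φ₁ cos φ₂ cos Δλ ) = atan2(0.4549, 0.8828) = 27.26°.
So the initial bearing is 27.3°.

27.3°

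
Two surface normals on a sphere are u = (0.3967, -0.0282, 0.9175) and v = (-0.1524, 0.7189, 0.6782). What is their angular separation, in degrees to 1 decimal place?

u·v = 0.5415; |u| = 1.0000, |v| = 1.0000.
cos θ = (u·v)/(|u||v|) = 0.5415, so θ = 57.2°.

57.2°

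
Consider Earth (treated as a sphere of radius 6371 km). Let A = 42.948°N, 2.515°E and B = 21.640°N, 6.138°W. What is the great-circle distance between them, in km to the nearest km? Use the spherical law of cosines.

2502 km

Let φ₁ = 0.7496 rad, φ₂ = 0.3777 rad, and Δλ = -0.1510 rad.
cos c = sin φ₁ sin φ₂ + cos φ₁ cos φ₂ cos Δλ = (0.6813)(0.3688) + (0.7320)(0.9295)(0.9886) = 0.92390,
so c = arccos(0.92390) = 0.39266 rad.
Distance = R·c = 6371 × 0.3927 ≈ 2502 km.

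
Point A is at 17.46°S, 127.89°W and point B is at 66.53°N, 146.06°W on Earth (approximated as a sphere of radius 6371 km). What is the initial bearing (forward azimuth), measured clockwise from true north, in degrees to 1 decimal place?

With φ₁ = -0.3047, φ₂ = 1.1612, Δλ = -0.3171 rad, the forward-azimuth formula gives
θ = atan2( sin Δλ cos φ₂ , cos φ₁ sin φ₂ − sin φ₁ cos φ₂ cos Δλ ) = atan2(-0.1242, 0.9885) = -7.16°.
Adding 360° brings this into [0°, 360°): 352.8°.

352.8°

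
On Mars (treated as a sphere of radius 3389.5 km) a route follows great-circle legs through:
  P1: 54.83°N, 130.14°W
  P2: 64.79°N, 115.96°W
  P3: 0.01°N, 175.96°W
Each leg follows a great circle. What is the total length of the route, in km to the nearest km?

Leg P1→P2: central angle 0.2128 rad, distance 721.1 km.
Leg P2→P3: central angle 1.3560 rad, distance 4596.2 km.
Total: 721.1 + 4596.2 ≈ 5317 km.

5317 km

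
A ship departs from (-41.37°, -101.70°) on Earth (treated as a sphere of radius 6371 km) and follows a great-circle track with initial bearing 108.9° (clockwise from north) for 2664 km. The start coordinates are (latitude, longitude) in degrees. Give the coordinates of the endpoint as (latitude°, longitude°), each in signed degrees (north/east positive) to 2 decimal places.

-44.64°, -69.02°

Angular distance δ = d/R = 2664/6371 = 0.41814 rad; initial bearing θ = 1.9007 rad.
sin φ₂ = sin φ₁ cos δ + cos φ₁ sin δ cos θ = (-0.6609)(0.9138) + (0.7505)(0.4061)(-0.3239) = -0.7027, so φ₂ = -44.64°.
Δλ = atan2(sin θ sin δ cos φ₁, cos δ − sin φ₁ sin φ₂) = atan2(0.2883, 0.4494) = 32.680°.
λ₂ = -101.700° + 32.680° = -69.02°.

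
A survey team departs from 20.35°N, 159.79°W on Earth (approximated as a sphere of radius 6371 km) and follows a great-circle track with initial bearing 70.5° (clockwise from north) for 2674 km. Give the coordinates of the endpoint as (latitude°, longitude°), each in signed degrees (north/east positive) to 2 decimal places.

26.43°, -134.39°

Angular distance δ = d/R = 2674/6371 = 0.41971 rad; initial bearing θ = 1.2305 rad.
sin φ₂ = sin φ₁ cos δ + cos φ₁ sin δ cos θ = (0.3478)(0.9132) + (0.9376)(0.4075)(0.3338) = 0.4451, so φ₂ = 26.43°.
Δλ = atan2(sin θ sin δ cos φ₁, cos δ − sin φ₁ sin φ₂) = atan2(0.3602, 0.7584) = 25.402°.
λ₂ = -159.790° + 25.402° = -134.39°.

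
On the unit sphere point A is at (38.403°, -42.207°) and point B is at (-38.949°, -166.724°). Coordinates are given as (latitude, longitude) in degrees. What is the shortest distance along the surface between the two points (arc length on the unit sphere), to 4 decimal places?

2.3977

With latitudes φ₁ = 38.403°, φ₂ = -38.949° and longitude difference Δλ = -124.517°:
Haversine: a = sin²(Δφ/2) + cos φ₁ cos φ₂ sin²(Δλ/2) = 0.3905 + (0.7837)(0.7777)(0.7833) = 0.86792.
Central angle c = 2·arcsin(√a) = 2.39771 rad.
On the unit sphere the arc length equals the central angle: 2.3977.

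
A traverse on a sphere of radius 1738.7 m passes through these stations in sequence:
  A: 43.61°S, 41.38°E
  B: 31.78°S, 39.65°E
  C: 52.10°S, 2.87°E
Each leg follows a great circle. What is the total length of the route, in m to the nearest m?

1378 m

Leg A→B: central angle 0.2078 rad, distance 361.4 m.
Leg B→C: central angle 0.5848 rad, distance 1016.8 m.
Total: 361.4 + 1016.8 ≈ 1378 m.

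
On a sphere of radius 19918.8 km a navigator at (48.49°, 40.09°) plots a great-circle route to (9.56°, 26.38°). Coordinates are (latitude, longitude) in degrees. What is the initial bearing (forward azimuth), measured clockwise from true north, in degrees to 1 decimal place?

201.0°

Δλ = -13.710° = -0.2393 rad.
y = sin Δλ · cos φ₂ = (-0.2370)(0.9861) = -0.2337
x = cos φ₁ sin φ₂ − sin φ₁ cos φ₂ cos Δλ = (0.6628)(0.1661) − (0.7488)(0.9861)(0.9715) = -0.6073
θ = atan2(y, x) = -158.95°; adding 360° gives 201.0°.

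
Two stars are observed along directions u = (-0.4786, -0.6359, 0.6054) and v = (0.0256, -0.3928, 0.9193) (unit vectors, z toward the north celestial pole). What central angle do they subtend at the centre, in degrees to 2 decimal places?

u·v = 0.7941; |u| = 1.0000, |v| = 1.0000.
cos θ = (u·v)/(|u||v|) = 0.7941, so θ = 37.43°.

37.43°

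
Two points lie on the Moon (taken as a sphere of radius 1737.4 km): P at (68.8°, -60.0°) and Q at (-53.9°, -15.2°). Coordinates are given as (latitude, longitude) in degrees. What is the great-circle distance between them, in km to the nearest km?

3852 km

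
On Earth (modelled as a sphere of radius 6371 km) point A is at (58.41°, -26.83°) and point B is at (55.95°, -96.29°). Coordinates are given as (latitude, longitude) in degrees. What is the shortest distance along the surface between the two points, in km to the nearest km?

4007 km

With latitudes φ₁ = 58.410°, φ₂ = 55.950° and longitude difference Δλ = -69.460°:
cos c = sin φ₁ sin φ₂ + cos φ₁ cos φ₂ cos Δλ = (0.8518)(0.8285) + (0.5238)(0.5599)(0.3509) = 0.80868,
so c = arccos(0.80868) = 0.62889 rad.
Distance = R·c = 6371 × 0.6289 ≈ 4007 km.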